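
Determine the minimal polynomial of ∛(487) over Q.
m_α(x) = x^3 - 487

α satisfies α^3 = 487, so x^3 - 487 annihilates α. By the rational root test, a rational root p/q (in lowest terms) of x^3 - 487 would satisfy p^3 = 487 q^3, forcing q = 1 and p^3 = 487; but 487 is not a perfect cube, contradiction. A monic cubic over Q with no rational root is irreducible (any nontrivial factorization would include a linear factor). Hence x^3 - 487 is the minimal polynomial of α, and in particular [Q(α):Q] = 3.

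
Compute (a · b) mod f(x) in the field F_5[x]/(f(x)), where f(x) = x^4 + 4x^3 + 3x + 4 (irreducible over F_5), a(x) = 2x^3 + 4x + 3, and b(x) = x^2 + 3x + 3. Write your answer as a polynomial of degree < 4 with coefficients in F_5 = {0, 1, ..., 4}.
a · b ≡ 3x^3 + 4x^2 + 4x + 2 (mod f(x))

Multiply in F_5[x]: a(x)·b(x) = (2x^3 + 4x + 3)·(x^2 + 3x + 3) = 2x^5 + x^4 + x + 4. This has degree ≥ 4, so divide by f(x) over F_5: 2x^5 + x^4 + x + 4 = (2x + 3)·(x^4 + 4x^3 + 3x + 4) + (3x^3 + 4x^2 + 4x + 2). Hence a·b ≡ 3x^3 + 4x^2 + 4x + 2 (mod f). (F_5[x]/(f) is a field with 5^4 = 625 elements since f is irreducible of degree 4.)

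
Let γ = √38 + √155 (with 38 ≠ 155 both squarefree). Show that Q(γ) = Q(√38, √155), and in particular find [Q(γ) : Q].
[Q(γ) : Q] = 4 (equivalently, Q(γ) = Q(√38, √155))

Obviously Q(γ) ⊆ Q(√38, √155), and [Q(√38, √155):Q] = 4 (since 38, 155 are distinct squarefree integers > 1 with 5890 not a perfect square). To show equality we compute the minimal polynomial of γ. From γ = √38 + √155: γ^2 = 38 + 2√(5890) + 155 = 193 + 2√(5890), so γ^2 - 193 = 2√(5890); squaring, (γ^2 - 193)^2 = 4·5890, i.e. γ^4 - 386γ^2 + 37249 - 23560 = 0, i.e. γ^4 - 386γ^2 + 13689 = 0. So γ is a root of x^4 - 386x^2 + 13689. This polynomial is irreducible over Q: it has no rational root (each ±√38 ± √155 is irrational), and any factorization into two quadratics over Q would force √(5890) ∈ Q (pairing opposite roots) or √38, √155 ∈ Q (other pairings), all impossible. Hence [Q(γ):Q] = 4 = [Q(√38, √155):Q], so Q(γ) = Q(√38, √155).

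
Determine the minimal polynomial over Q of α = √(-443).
m_α(x) = x^2 + 443

α satisfies α^2 + 443 = 0, so x^2 + 443 annihilates α. Since d = -443 is squarefree and ≠ 1, it is not a perfect square in Q, so x^2 + 443 has no rational root and is therefore irreducible over Q (a degree-2 polynomial over a field is irreducible iff it has no root). Hence m_α(x) = x^2 + 443.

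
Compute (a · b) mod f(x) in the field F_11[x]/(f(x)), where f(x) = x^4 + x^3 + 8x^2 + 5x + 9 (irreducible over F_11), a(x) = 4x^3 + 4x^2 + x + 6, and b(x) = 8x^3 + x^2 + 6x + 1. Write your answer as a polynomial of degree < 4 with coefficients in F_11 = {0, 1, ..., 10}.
a · b ≡ 10x^3 + 4x^2 + 10x + 9 (mod f(x))

Multiply in F_11[x]: a(x)·b(x) = (4x^3 + 4x^2 + x + 6)·(8x^3 + x^2 + 6x + 1) = 10x^6 + 3x^5 + 3x^4 + 5x^2 + 4x + 6. This has degree ≥ 4, so divide by f(x) over F_11: 10x^6 + 3x^5 + 3x^4 + 5x^2 + 4x + 6 = (10x^2 + 4x + 7)·(x^4 + x^3 + 8x^2 + 5x + 9) + (10x^3 + 4x^2 + 10x + 9). Hence a·b ≡ 10x^3 + 4x^2 + 10x + 9 (mod f). (F_11[x]/(f) is a field with 11^4 = 14641 elements since f is irreducible of degree 4.)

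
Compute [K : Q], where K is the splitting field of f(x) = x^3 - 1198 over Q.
[K : Q] = 6

The roots of x^3 - 1198 are ∛1198, ω∛1198, ω^2∛1198 where ω = e^(2πi/3) is a primitive cube root of unity, so K = Q(∛1198, ω). Now [Q(∛1198):Q] = 3 (since 1198 is not a perfect cube, x^3 - 1198 is irreducible) and [Q(ω):Q] = 2. Both 2 and 3 divide [K:Q], and [K:Q] ≤ 3·2 = 6, so [K:Q] = 6. (Equivalently: Q(∛1198) ⊂ R but ω ∉ R, so [K : Q(∛1198)] = 2.)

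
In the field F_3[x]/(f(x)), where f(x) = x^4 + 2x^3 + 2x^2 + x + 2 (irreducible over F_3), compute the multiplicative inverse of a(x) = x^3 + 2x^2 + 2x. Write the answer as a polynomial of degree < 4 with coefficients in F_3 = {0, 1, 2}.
a(x)^(-1) ≡ 2x^3 + x + 2 (mod f(x))

Since f is irreducible over F_3, F_3[x]/(f) is a field and a(x) ≠ 0 has an inverse. Apply the extended Euclidean algorithm to f(x) and a(x) in F_3[x]: f(x) = (x)·a(x) + (x + 2);  a(x) = (x^2 + 2)·(x + 2) + (2). The last nonzero remainder is the constant 2 = gcd(f, a) in F_3. Back-substituting through the division chain expresses 2 = s(x)·a(x) + t(x)·f(x) with s(x) ≡ x^3 + 2x + 1 (mod f), so (x^3 + 2x + 1)·a(x) ≡ 2 (mod f). Multiplying by 2^(-1) ≡ 2 in F_3 gives a(x)^(-1) ≡ 2·(x^3 + 2x + 1) ≡ 2x^3 + x + 2 (mod f). Check: (x^3 + 2x^2 + 2x)·(2x^3 + x + 2) = 2x^6 + x^5 + 2x^4 + x^3 + x ≡ 1 (mod x^4 + 2x^3 + 2x^2 + x + 2).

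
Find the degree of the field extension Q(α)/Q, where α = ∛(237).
[Q(α):Q] = 3

The minimal polynomial of α is x^3 - 237, irreducible over Q since 237 is not a perfect cube (so x^3 - 237 has no rational root). Hence [Q(α):Q] = deg(m_α) = 3.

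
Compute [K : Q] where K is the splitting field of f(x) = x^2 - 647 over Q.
[K : Q] = 2

f(x) = x^2 - 647 factors as (x - √647)(x + √647). The splitting field is K = Q(√647). Since 647 is squarefree and > 1, it is not a perfect square, so x^2 - 647 is irreducible over Q and [Q(√647) : Q] = 2. Hence [K : Q] = 2.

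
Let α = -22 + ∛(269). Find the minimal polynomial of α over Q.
m_α(x) = x^3 + 66x^2 + 1452x + 10379

Set β = α + 22 = ∛(269), so β^3 = 269. Then (α + 22)^3 - 269 = 0, i.e. α is a root of g(x) = (x + 22)^3 - 269 = x^3 + 66x^2 + 1452x + 10379. Since g(x) = h(x + 22) where h(x) = x^3 - 269, and h is irreducible over Q (because 269 is not a perfect cube, so h has no rational root, and a monic cubic with no rational root is irreducible), g is also irreducible (irreducibility is preserved under the substitution x → x + 22). Hence m_α(x) = x^3 + 66x^2 + 1452x + 10379.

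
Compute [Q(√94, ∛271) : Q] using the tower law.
[Q(√94, ∛271) : Q] = 6

Let L = Q(√94, ∛271). Since Q(√94) ⊂ L and [Q(√94):Q] = 2, the tower law gives 2 | [L:Q]. Likewise Q(∛271) ⊂ L with [Q(∛271):Q] = 3 (because 271 is not a perfect cube), so 3 | [L:Q]. As gcd(2,3) = 1, [L:Q] is divisible by 6. Conversely L is generated over Q by √94 and ∛271, so [L:Q] ≤ 2·3 = 6. Therefore [Q(√94, ∛271) : Q] = 6.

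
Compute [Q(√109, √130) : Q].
[Q(√109, √130) : Q] = 4

[Q(√109):Q] = 2 (min poly x^2 - 109, irreducible since 109 is squarefree > 1). For the top step, suppose √130 ∈ Q(√109), say √130 = c + d√109 with c, d ∈ Q. Squaring: 130 = c^2 + 109d^2 + 2cd√109. Since √109 ∉ Q this forces 2cd = 0. If d = 0 then √130 = c ∈ Q, contradicting 130 squarefree > 1. If c = 0 then 130 = 109d^2, so 109·130 = (109d)^2 is a perfect square in Q — but 109·130 = 14170 is not a perfect square (since 109 and 130 are distinct squarefree integers). Contradiction. Hence √130 ∉ Q(√109), so x^2 - 130 stays irreducible over Q(√109) and [Q(√109, √130) : Q(√109)] = 2. By the tower law, [Q(√109, √130) : Q] = 2 · 2 = 4.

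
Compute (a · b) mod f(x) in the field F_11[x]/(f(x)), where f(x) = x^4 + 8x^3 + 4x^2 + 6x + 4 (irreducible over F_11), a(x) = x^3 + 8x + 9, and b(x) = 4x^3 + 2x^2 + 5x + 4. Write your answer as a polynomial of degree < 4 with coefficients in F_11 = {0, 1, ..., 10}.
a · b ≡ 3x^2 + 6x + 4 (mod f(x))

Multiply in F_11[x]: a(x)·b(x) = (x^3 + 8x + 9)·(4x^3 + 2x^2 + 5x + 4) = 4x^6 + 2x^5 + 4x^4 + x^3 + 3x^2 + 3. This has degree ≥ 4, so divide by f(x) over F_11: 4x^6 + 2x^5 + 4x^4 + x^3 + 3x^2 + 3 = (4x^2 + 3x + 8)·(x^4 + 8x^3 + 4x^2 + 6x + 4) + (3x^2 + 6x + 4). Hence a·b ≡ 3x^2 + 6x + 4 (mod f). (F_11[x]/(f) is a field with 11^4 = 14641 elements since f is irreducible of degree 4.)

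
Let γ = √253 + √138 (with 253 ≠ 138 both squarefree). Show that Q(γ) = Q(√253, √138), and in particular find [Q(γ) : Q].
[Q(γ) : Q] = 4 (equivalently, Q(γ) = Q(√253, √138))

Obviously Q(γ) ⊆ Q(√253, √138), and [Q(√253, √138):Q] = 4 (since 253, 138 are distinct squarefree integers > 1 with 34914 not a perfect square). To show equality we compute the minimal polynomial of γ. From γ = √253 + √138: γ^2 = 253 + 2√(34914) + 138 = 391 + 2√(34914), so γ^2 - 391 = 2√(34914); squaring, (γ^2 - 391)^2 = 4·34914, i.e. γ^4 - 782γ^2 + 152881 - 139656 = 0, i.e. γ^4 - 782γ^2 + 13225 = 0. So γ is a root of x^4 - 782x^2 + 13225. This polynomial is irreducible over Q: it has no rational root (each ±√253 ± √138 is irrational), and any factorization into two quadratics over Q would force √(34914) ∈ Q (pairing opposite roots) or √253, √138 ∈ Q (other pairings), all impossible. Hence [Q(γ):Q] = 4 = [Q(√253, √138):Q], so Q(γ) = Q(√253, √138).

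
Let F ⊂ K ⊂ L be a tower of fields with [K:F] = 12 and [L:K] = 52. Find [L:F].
[L:F] = 624

The tower law says that for any tower of field extensions F ⊂ K ⊂ L with finite degrees, [L:F] = [L:K] · [K:F]. Here this gives [L:F] = 52 · 12 = 624.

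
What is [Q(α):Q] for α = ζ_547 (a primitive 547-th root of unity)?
[Q(α):Q] = 546

The minimal polynomial of ζ_547 over Q is the 547-th cyclotomic polynomial Φ_547(x), which is irreducible over Q and has degree φ(547) = 546. Hence [Q(α):Q] = φ(547) = 546.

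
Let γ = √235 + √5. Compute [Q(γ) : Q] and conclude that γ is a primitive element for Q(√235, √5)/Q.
[Q(γ) : Q] = 4 (equivalently, Q(γ) = Q(√235, √5))

Obviously Q(γ) ⊆ Q(√235, √5), and [Q(√235, √5):Q] = 4 (since 235, 5 are distinct squarefree integers > 1 with 1175 not a perfect square). To show equality we compute the minimal polynomial of γ. From γ = √235 + √5: γ^2 = 235 + 2√(1175) + 5 = 240 + 2√(1175), so γ^2 - 240 = 2√(1175); squaring, (γ^2 - 240)^2 = 4·1175, i.e. γ^4 - 480γ^2 + 57600 - 4700 = 0, i.e. γ^4 - 480γ^2 + 52900 = 0. So γ is a root of x^4 - 480x^2 + 52900. This polynomial is irreducible over Q: it has no rational root (each ±√235 ± √5 is irrational), and any factorization into two quadratics over Q would force √(1175) ∈ Q (pairing opposite roots) or √235, √5 ∈ Q (other pairings), all impossible. Hence [Q(γ):Q] = 4 = [Q(√235, √5):Q], so Q(γ) = Q(√235, √5).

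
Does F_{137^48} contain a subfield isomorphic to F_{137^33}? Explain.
No: F_{137^33} is not a subfield of F_{137^48}

F_{p^m} embeds in F_{p^n} iff m | n. Here 33 ∤ 48 (since 48 = 1·33 + 15 with remainder 15 ≠ 0), so F_{137^33} is not a subfield of F_{137^48}. Equivalently: if it were, the tower law would give 33 = [F_{137^33}:F_137] dividing [F_{137^48}:F_137] = 48, contradiction.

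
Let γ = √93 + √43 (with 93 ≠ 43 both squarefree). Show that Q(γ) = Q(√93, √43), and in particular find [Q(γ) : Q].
[Q(γ) : Q] = 4 (equivalently, Q(γ) = Q(√93, √43))

Obviously Q(γ) ⊆ Q(√93, √43), and [Q(√93, √43):Q] = 4 (since 93, 43 are distinct squarefree integers > 1 with 3999 not a perfect square). To show equality we compute the minimal polynomial of γ. From γ = √93 + √43: γ^2 = 93 + 2√(3999) + 43 = 136 + 2√(3999), so γ^2 - 136 = 2√(3999); squaring, (γ^2 - 136)^2 = 4·3999, i.e. γ^4 - 272γ^2 + 18496 - 15996 = 0, i.e. γ^4 - 272γ^2 + 2500 = 0. So γ is a root of x^4 - 272x^2 + 2500. This polynomial is irreducible over Q: it has no rational root (each ±√93 ± √43 is irrational), and any factorization into two quadratics over Q would force √(3999) ∈ Q (pairing opposite roots) or √93, √43 ∈ Q (other pairings), all impossible. Hence [Q(γ):Q] = 4 = [Q(√93, √43):Q], so Q(γ) = Q(√93, √43).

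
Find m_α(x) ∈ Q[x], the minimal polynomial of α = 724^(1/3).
m_α(x) = x^3 - 724

α satisfies α^3 = 724, so x^3 - 724 annihilates α. By the rational root test, a rational root p/q (in lowest terms) of x^3 - 724 would satisfy p^3 = 724 q^3, forcing q = 1 and p^3 = 724; but 724 is not a perfect cube, contradiction. A monic cubic over Q with no rational root is irreducible (any nontrivial factorization would include a linear factor). Hence x^3 - 724 is the minimal polynomial of α, and in particular [Q(α):Q] = 3.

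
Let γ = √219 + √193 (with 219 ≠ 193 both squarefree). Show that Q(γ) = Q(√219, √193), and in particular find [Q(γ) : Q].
[Q(γ) : Q] = 4 (equivalently, Q(γ) = Q(√219, √193))

Obviously Q(γ) ⊆ Q(√219, √193), and [Q(√219, √193):Q] = 4 (since 219, 193 are distinct squarefree integers > 1 with 42267 not a perfect square). To show equality we compute the minimal polynomial of γ. From γ = √219 + √193: γ^2 = 219 + 2√(42267) + 193 = 412 + 2√(42267), so γ^2 - 412 = 2√(42267); squaring, (γ^2 - 412)^2 = 4·42267, i.e. γ^4 - 824γ^2 + 169744 - 169068 = 0, i.e. γ^4 - 824γ^2 + 676 = 0. So γ is a root of x^4 - 824x^2 + 676. This polynomial is irreducible over Q: it has no rational root (each ±√219 ± √193 is irrational), and any factorization into two quadratics over Q would force √(42267) ∈ Q (pairing opposite roots) or √219, √193 ∈ Q (other pairings), all impossible. Hence [Q(γ):Q] = 4 = [Q(√219, √193):Q], so Q(γ) = Q(√219, √193).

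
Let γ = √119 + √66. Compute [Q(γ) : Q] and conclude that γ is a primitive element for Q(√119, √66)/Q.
[Q(γ) : Q] = 4 (equivalently, Q(γ) = Q(√119, √66))

Obviously Q(γ) ⊆ Q(√119, √66), and [Q(√119, √66):Q] = 4 (since 119, 66 are distinct squarefree integers > 1 with 7854 not a perfect square). To show equality we compute the minimal polynomial of γ. From γ = √119 + √66: γ^2 = 119 + 2√(7854) + 66 = 185 + 2√(7854), so γ^2 - 185 = 2√(7854); squaring, (γ^2 - 185)^2 = 4·7854, i.e. γ^4 - 370γ^2 + 34225 - 31416 = 0, i.e. γ^4 - 370γ^2 + 2809 = 0. So γ is a root of x^4 - 370x^2 + 2809. This polynomial is irreducible over Q: it has no rational root (each ±√119 ± √66 is irrational), and any factorization into two quadratics over Q would force √(7854) ∈ Q (pairing opposite roots) or √119, √66 ∈ Q (other pairings), all impossible. Hence [Q(γ):Q] = 4 = [Q(√119, √66):Q], so Q(γ) = Q(√119, √66).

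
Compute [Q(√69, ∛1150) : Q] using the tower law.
[Q(√69, ∛1150) : Q] = 6

Let L = Q(√69, ∛1150). Since Q(√69) ⊂ L and [Q(√69):Q] = 2, the tower law gives 2 | [L:Q]. Likewise Q(∛1150) ⊂ L with [Q(∛1150):Q] = 3 (because 1150 is not a perfect cube), so 3 | [L:Q]. As gcd(2,3) = 1, [L:Q] is divisible by 6. Conversely L is generated over Q by √69 and ∛1150, so [L:Q] ≤ 2·3 = 6. Therefore [Q(√69, ∛1150) : Q] = 6.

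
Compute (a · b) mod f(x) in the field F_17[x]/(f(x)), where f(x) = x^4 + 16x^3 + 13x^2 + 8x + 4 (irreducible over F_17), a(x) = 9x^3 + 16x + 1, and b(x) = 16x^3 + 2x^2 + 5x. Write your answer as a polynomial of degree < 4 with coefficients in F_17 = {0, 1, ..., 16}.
a · b ≡ 5x^3 + 3x^2 + 4x + 9 (mod f(x))

Multiply in F_17[x]: a(x)·b(x) = (9x^3 + 16x + 1)·(16x^3 + 2x^2 + 5x) = 8x^6 + x^5 + 12x^4 + 14x^3 + 14x^2 + 5x. This has degree ≥ 4, so divide by f(x) over F_17: 8x^6 + x^5 + 12x^4 + 14x^3 + 14x^2 + 5x = (8x^2 + 9x + 2)·(x^4 + 16x^3 + 13x^2 + 8x + 4) + (5x^3 + 3x^2 + 4x + 9). Hence a·b ≡ 5x^3 + 3x^2 + 4x + 9 (mod f). (F_17[x]/(f) is a field with 17^4 = 83521 elements since f is irreducible of degree 4.)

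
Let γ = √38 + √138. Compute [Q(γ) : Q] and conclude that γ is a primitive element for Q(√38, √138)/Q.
[Q(γ) : Q] = 4 (equivalently, Q(γ) = Q(√38, √138))

Obviously Q(γ) ⊆ Q(√38, √138), and [Q(√38, √138):Q] = 4 (since 38, 138 are distinct squarefree integers > 1 with 5244 not a perfect square). To show equality we compute the minimal polynomial of γ. From γ = √38 + √138: γ^2 = 38 + 2√(5244) + 138 = 176 + 2√(5244), so γ^2 - 176 = 2√(5244); squaring, (γ^2 - 176)^2 = 4·5244, i.e. γ^4 - 352γ^2 + 30976 - 20976 = 0, i.e. γ^4 - 352γ^2 + 10000 = 0. So γ is a root of x^4 - 352x^2 + 10000. This polynomial is irreducible over Q: it has no rational root (each ±√38 ± √138 is irrational), and any factorization into two quadratics over Q would force √(5244) ∈ Q (pairing opposite roots) or √38, √138 ∈ Q (other pairings), all impossible. Hence [Q(γ):Q] = 4 = [Q(√38, √138):Q], so Q(γ) = Q(√38, √138).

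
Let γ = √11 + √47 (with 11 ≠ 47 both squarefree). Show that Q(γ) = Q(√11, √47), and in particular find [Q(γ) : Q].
[Q(γ) : Q] = 4 (equivalently, Q(γ) = Q(√11, √47))

Obviously Q(γ) ⊆ Q(√11, √47), and [Q(√11, √47):Q] = 4 (since 11, 47 are distinct squarefree integers > 1 with 517 not a perfect square). To show equality we compute the minimal polynomial of γ. From γ = √11 + √47: γ^2 = 11 + 2√(517) + 47 = 58 + 2√(517), so γ^2 - 58 = 2√(517); squaring, (γ^2 - 58)^2 = 4·517, i.e. γ^4 - 116γ^2 + 3364 - 2068 = 0, i.e. γ^4 - 116γ^2 + 1296 = 0. So γ is a root of x^4 - 116x^2 + 1296. This polynomial is irreducible over Q: it has no rational root (each ±√11 ± √47 is irrational), and any factorization into two quadratics over Q would force √(517) ∈ Q (pairing opposite roots) or √11, √47 ∈ Q (other pairings), all impossible. Hence [Q(γ):Q] = 4 = [Q(√11, √47):Q], so Q(γ) = Q(√11, √47).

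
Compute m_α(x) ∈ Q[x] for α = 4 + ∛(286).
m_α(x) = x^3 - 12x^2 + 48x - 350

Set β = α - 4 = ∛(286), so β^3 = 286. Then (α - 4)^3 - 286 = 0, i.e. α is a root of g(x) = (x - 4)^3 - 286 = x^3 - 12x^2 + 48x - 350. Since g(x) = h(x - 4) where h(x) = x^3 - 286, and h is irreducible over Q (because 286 is not a perfect cube, so h has no rational root, and a monic cubic with no rational root is irreducible), g is also irreducible (irreducibility is preserved under the substitution x → x - 4). Hence m_α(x) = x^3 - 12x^2 + 48x - 350.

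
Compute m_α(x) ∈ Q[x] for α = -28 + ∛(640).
m_α(x) = x^3 + 84x^2 + 2352x + 21312

Set β = α + 28 = ∛(640), so β^3 = 640. Then (α + 28)^3 - 640 = 0, i.e. α is a root of g(x) = (x + 28)^3 - 640 = x^3 + 84x^2 + 2352x + 21312. Since g(x) = h(x + 28) where h(x) = x^3 - 640, and h is irreducible over Q (because 640 is not a perfect cube, so h has no rational root, and a monic cubic with no rational root is irreducible), g is also irreducible (irreducibility is preserved under the substitution x → x + 28). Hence m_α(x) = x^3 + 84x^2 + 2352x + 21312.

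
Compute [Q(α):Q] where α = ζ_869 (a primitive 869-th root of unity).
[Q(α):Q] = 780

The minimal polynomial of ζ_869 over Q is the 869-th cyclotomic polynomial Φ_869(x), which is irreducible over Q and has degree φ(869) = 780. Hence [Q(α):Q] = φ(869) = 780.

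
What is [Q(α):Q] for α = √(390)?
[Q(α):Q] = 2

[Q(α):Q] equals the degree of the minimal polynomial of α. Here α^2 = 390 and x^2 - 390 is irreducible (d = 390 is squarefree, ≠ 1, hence not a square), so deg(m_α) = 2. Thus [Q(α):Q] = 2.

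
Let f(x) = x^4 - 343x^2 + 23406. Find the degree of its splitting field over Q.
[K : Q] = 4

Solving the quadratic in x^2: x^2 = (343 ± √(343^2 - 4·23406))/2 = (343 ± √24025)/2 = (343 ± 155)/2, giving x^2 = 94 or x^2 = 249. So f(x) = (x^2 - 94)(x^2 - 249) and the roots of f are ±√94, ±√249. Hence the splitting field is K = Q(√94, √249). Since 94 and 249 are distinct squarefree integers > 1, their product 23406 is not a perfect square, so √249 ∉ Q(√94). By the tower law [K:Q] = [Q(√94,√249):Q(√94)] · [Q(√94):Q] = 2 · 2 = 4.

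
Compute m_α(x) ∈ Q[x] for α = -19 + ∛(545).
m_α(x) = x^3 + 57x^2 + 1083x + 6314

Set β = α + 19 = ∛(545), so β^3 = 545. Then (α + 19)^3 - 545 = 0, i.e. α is a root of g(x) = (x + 19)^3 - 545 = x^3 + 57x^2 + 1083x + 6314. Since g(x) = h(x + 19) where h(x) = x^3 - 545, and h is irreducible over Q (because 545 is not a perfect cube, so h has no rational root, and a monic cubic with no rational root is irreducible), g is also irreducible (irreducibility is preserved under the substitution x → x + 19). Hence m_α(x) = x^3 + 57x^2 + 1083x + 6314.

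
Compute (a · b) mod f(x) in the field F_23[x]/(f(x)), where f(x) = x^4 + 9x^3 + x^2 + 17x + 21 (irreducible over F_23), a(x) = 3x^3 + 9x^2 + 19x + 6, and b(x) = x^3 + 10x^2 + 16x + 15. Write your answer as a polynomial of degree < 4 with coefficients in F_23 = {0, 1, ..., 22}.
a · b ≡ 2x^2 + 14x + 21 (mod f(x))

Multiply in F_23[x]: a(x)·b(x) = (3x^3 + 9x^2 + 19x + 6)·(x^3 + 10x^2 + 16x + 15) = 3x^6 + 16x^5 + 19x^4 + 17x^3 + 16x^2 + 13x + 21. This has degree ≥ 4, so divide by f(x) over F_23: 3x^6 + 16x^5 + 19x^4 + 17x^3 + 16x^2 + 13x + 21 = (3x^2 + 12x)·(x^4 + 9x^3 + x^2 + 17x + 21) + (2x^2 + 14x + 21). Hence a·b ≡ 2x^2 + 14x + 21 (mod f). (F_23[x]/(f) is a field with 23^4 = 279841 elements since f is irreducible of degree 4.)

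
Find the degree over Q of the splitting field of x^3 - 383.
[K : Q] = 6

The roots of x^3 - 383 are ∛383, ω∛383, ω^2∛383 where ω = e^(2πi/3) is a primitive cube root of unity, so K = Q(∛383, ω). Now [Q(∛383):Q] = 3 (since 383 is not a perfect cube, x^3 - 383 is irreducible) and [Q(ω):Q] = 2. Both 2 and 3 divide [K:Q], and [K:Q] ≤ 3·2 = 6, so [K:Q] = 6. (Equivalently: Q(∛383) ⊂ R but ω ∉ R, so [K : Q(∛383)] = 2.)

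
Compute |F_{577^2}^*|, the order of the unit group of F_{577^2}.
|F_{577^2}^*| = 332928

F_{577^2} has 577^2 = 332929 elements; its multiplicative group consists of all nonzero elements, so |F_{577^2}^*| = 332929 - 1 = 332928. (It is cyclic since any finite subgroup of the multiplicative group of a field is cyclic.)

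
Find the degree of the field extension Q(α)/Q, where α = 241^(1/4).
[Q(α):Q] = 4

α is a root of x^4 - 241. By Eisenstein's criterion at the prime p = 241 (which divides the constant term 241 but p^2 = 58081 does not, since 241 is squarefree), x^4 - 241 is irreducible over Q. Hence [Q(α):Q] = 4.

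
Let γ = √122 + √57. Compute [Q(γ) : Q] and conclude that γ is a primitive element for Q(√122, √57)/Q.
[Q(γ) : Q] = 4 (equivalently, Q(γ) = Q(√122, √57))

Obviously Q(γ) ⊆ Q(√122, √57), and [Q(√122, √57):Q] = 4 (since 122, 57 are distinct squarefree integers > 1 with 6954 not a perfect square). To show equality we compute the minimal polynomial of γ. From γ = √122 + √57: γ^2 = 122 + 2√(6954) + 57 = 179 + 2√(6954), so γ^2 - 179 = 2√(6954); squaring, (γ^2 - 179)^2 = 4·6954, i.e. γ^4 - 358γ^2 + 32041 - 27816 = 0, i.e. γ^4 - 358γ^2 + 4225 = 0. So γ is a root of x^4 - 358x^2 + 4225. This polynomial is irreducible over Q: it has no rational root (each ±√122 ± √57 is irrational), and any factorization into two quadratics over Q would force √(6954) ∈ Q (pairing opposite roots) or √122, √57 ∈ Q (other pairings), all impossible. Hence [Q(γ):Q] = 4 = [Q(√122, √57):Q], so Q(γ) = Q(√122, √57).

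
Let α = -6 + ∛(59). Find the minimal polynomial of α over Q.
m_α(x) = x^3 + 18x^2 + 108x + 157

Set β = α + 6 = ∛(59), so β^3 = 59. Then (α + 6)^3 - 59 = 0, i.e. α is a root of g(x) = (x + 6)^3 - 59 = x^3 + 18x^2 + 108x + 157. Since g(x) = h(x + 6) where h(x) = x^3 - 59, and h is irreducible over Q (because 59 is not a perfect cube, so h has no rational root, and a monic cubic with no rational root is irreducible), g is also irreducible (irreducibility is preserved under the substitution x → x + 6). Hence m_α(x) = x^3 + 18x^2 + 108x + 157.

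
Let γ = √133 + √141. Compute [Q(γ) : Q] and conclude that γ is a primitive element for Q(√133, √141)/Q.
[Q(γ) : Q] = 4 (equivalently, Q(γ) = Q(√133, √141))

Obviously Q(γ) ⊆ Q(√133, √141), and [Q(√133, √141):Q] = 4 (since 133, 141 are distinct squarefree integers > 1 with 18753 not a perfect square). To show equality we compute the minimal polynomial of γ. From γ = √133 + √141: γ^2 = 133 + 2√(18753) + 141 = 274 + 2√(18753), so γ^2 - 274 = 2√(18753); squaring, (γ^2 - 274)^2 = 4·18753, i.e. γ^4 - 548γ^2 + 75076 - 75012 = 0, i.e. γ^4 - 548γ^2 + 64 = 0. So γ is a root of x^4 - 548x^2 + 64. This polynomial is irreducible over Q: it has no rational root (each ±√133 ± √141 is irrational), and any factorization into two quadratics over Q would force √(18753) ∈ Q (pairing opposite roots) or √133, √141 ∈ Q (other pairings), all impossible. Hence [Q(γ):Q] = 4 = [Q(√133, √141):Q], so Q(γ) = Q(√133, √141).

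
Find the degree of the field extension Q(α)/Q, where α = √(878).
[Q(α):Q] = 2

[Q(α):Q] equals the degree of the minimal polynomial of α. Here α^2 = 878 and x^2 - 878 is irreducible (d = 878 is squarefree, ≠ 1, hence not a square), so deg(m_α) = 2. Thus [Q(α):Q] = 2.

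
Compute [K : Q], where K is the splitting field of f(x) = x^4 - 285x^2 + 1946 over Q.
[K : Q] = 4

Solving the quadratic in x^2: x^2 = (285 ± √(285^2 - 4·1946))/2 = (285 ± √73441)/2 = (285 ± 271)/2, giving x^2 = 278 or x^2 = 7. So f(x) = (x^2 - 278)(x^2 - 7) and the roots of f are ±√278, ±√7. Hence the splitting field is K = Q(√278, √7). Since 278 and 7 are distinct squarefree integers > 1, their product 1946 is not a perfect square, so √7 ∉ Q(√278). By the tower law [K:Q] = [Q(√278,√7):Q(√278)] · [Q(√278):Q] = 2 · 2 = 4.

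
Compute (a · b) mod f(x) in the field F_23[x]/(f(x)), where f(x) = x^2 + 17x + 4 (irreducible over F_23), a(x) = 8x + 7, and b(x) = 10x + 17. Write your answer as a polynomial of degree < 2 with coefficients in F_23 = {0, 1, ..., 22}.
a · b ≡ 19x + 6 (mod f(x))

Multiply in F_23[x]: a(x)·b(x) = (8x + 7)·(10x + 17) = 11x^2 + 22x + 4. This has degree ≥ 2, so divide by f(x) over F_23: 11x^2 + 22x + 4 = (11)·(x^2 + 17x + 4) + (19x + 6). Hence a·b ≡ 19x + 6 (mod f). (F_23[x]/(f) is a field with 23^2 = 529 elements since f is irreducible of degree 2.)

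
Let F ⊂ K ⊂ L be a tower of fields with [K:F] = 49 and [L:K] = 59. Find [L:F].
[L:F] = 2891

The tower law says that for any tower of field extensions F ⊂ K ⊂ L with finite degrees, [L:F] = [L:K] · [K:F]. Here this gives [L:F] = 59 · 49 = 2891.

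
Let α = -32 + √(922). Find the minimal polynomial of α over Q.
m_α(x) = x^2 + 64x + 102

From α + 32 = √(922), squaring gives (α + 32)^2 = 922, i.e. α^2 + 64α + 1024 = 922, so α^2 + 64α + 102 = 0. The discriminant of x^2 + 64x + 102 is (64)^2 - 4·(102) = 4096 - 408 = 3688, and 4·(922) is not a perfect square in Q since 922 is squarefree and ≠ 1. Hence x^2 + 64x + 102 is irreducible over Q and is the minimal polynomial of α.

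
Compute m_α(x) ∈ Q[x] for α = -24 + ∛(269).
m_α(x) = x^3 + 72x^2 + 1728x + 13555

Set β = α + 24 = ∛(269), so β^3 = 269. Then (α + 24)^3 - 269 = 0, i.e. α is a root of g(x) = (x + 24)^3 - 269 = x^3 + 72x^2 + 1728x + 13555. Since g(x) = h(x + 24) where h(x) = x^3 - 269, and h is irreducible over Q (because 269 is not a perfect cube, so h has no rational root, and a monic cubic with no rational root is irreducible), g is also irreducible (irreducibility is preserved under the substitution x → x + 24). Hence m_α(x) = x^3 + 72x^2 + 1728x + 13555.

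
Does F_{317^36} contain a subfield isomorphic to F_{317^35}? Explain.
No: F_{317^35} is not a subfield of F_{317^36}

F_{p^m} embeds in F_{p^n} iff m | n. Here 35 ∤ 36 (since 36 = 1·35 + 1 with remainder 1 ≠ 0), so F_{317^35} is not a subfield of F_{317^36}. Equivalently: if it were, the tower law would give 35 = [F_{317^35}:F_317] dividing [F_{317^36}:F_317] = 36, contradiction.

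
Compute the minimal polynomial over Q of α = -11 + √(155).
m_α(x) = x^2 + 22x - 34

From α + 11 = √(155), squaring gives (α + 11)^2 = 155, i.e. α^2 + 22α + 121 = 155, so α^2 + 22α - 34 = 0. The discriminant of x^2 + 22x - 34 is (22)^2 - 4·(-34) = 484 + 136 = 620, and 4·(155) is not a perfect square in Q since 155 is squarefree and ≠ 1. Hence x^2 + 22x - 34 is irreducible over Q and is the minimal polynomial of α.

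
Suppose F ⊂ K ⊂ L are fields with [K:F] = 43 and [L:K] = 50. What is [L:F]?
[L:F] = 2150

The tower law says that for any tower of field extensions F ⊂ K ⊂ L with finite degrees, [L:F] = [L:K] · [K:F]. Here this gives [L:F] = 50 · 43 = 2150.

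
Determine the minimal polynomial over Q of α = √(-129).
m_α(x) = x^2 + 129

α satisfies α^2 + 129 = 0, so x^2 + 129 annihilates α. Since d = -129 is squarefree and ≠ 1, it is not a perfect square in Q, so x^2 + 129 has no rational root and is therefore irreducible over Q (a degree-2 polynomial over a field is irreducible iff it has no root). Hence m_α(x) = x^2 + 129.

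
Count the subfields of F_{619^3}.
F_{619^3} has 2 subfields

The subfields of F_{p^n} are exactly the fields F_{p^d} for d | n (each is the fixed field of the unique index-d subgroup of Gal(F_{p^n}/F_p) ≅ Z/nZ). The divisors of n = 3 are {1, 3}, giving 2 subfields: F_{619^1}, F_{619^3}.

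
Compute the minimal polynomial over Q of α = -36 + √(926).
m_α(x) = x^2 + 72x + 370

From α + 36 = √(926), squaring gives (α + 36)^2 = 926, i.e. α^2 + 72α + 1296 = 926, so α^2 + 72α + 370 = 0. The discriminant of x^2 + 72x + 370 is (72)^2 - 4·(370) = 5184 - 1480 = 3704, and 4·(926) is not a perfect square in Q since 926 is squarefree and ≠ 1. Hence x^2 + 72x + 370 is irreducible over Q and is the minimal polynomial of α.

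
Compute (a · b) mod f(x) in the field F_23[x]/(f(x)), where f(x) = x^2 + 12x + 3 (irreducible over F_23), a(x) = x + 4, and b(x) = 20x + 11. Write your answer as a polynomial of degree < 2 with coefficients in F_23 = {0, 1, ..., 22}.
a · b ≡ 12x + 7 (mod f(x))

Multiply in F_23[x]: a(x)·b(x) = (x + 4)·(20x + 11) = 20x^2 + 22x + 21. This has degree ≥ 2, so divide by f(x) over F_23: 20x^2 + 22x + 21 = (20)·(x^2 + 12x + 3) + (12x + 7). Hence a·b ≡ 12x + 7 (mod f). (F_23[x]/(f) is a field with 23^2 = 529 elements since f is irreducible of degree 2.)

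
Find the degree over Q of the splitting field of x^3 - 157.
[K : Q] = 6

The roots of x^3 - 157 are ∛157, ω∛157, ω^2∛157 where ω = e^(2πi/3) is a primitive cube root of unity, so K = Q(∛157, ω). Now [Q(∛157):Q] = 3 (since 157 is not a perfect cube, x^3 - 157 is irreducible) and [Q(ω):Q] = 2. Both 2 and 3 divide [K:Q], and [K:Q] ≤ 3·2 = 6, so [K:Q] = 6. (Equivalently: Q(∛157) ⊂ R but ω ∉ R, so [K : Q(∛157)] = 2.)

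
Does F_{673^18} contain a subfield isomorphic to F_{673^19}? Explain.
No: F_{673^19} is not a subfield of F_{673^18}

F_{p^m} embeds in F_{p^n} iff m | n. Here 19 ∤ 18 (since 18 = 0·19 + 18 with remainder 18 ≠ 0), so F_{673^19} is not a subfield of F_{673^18}. Equivalently: if it were, the tower law would give 19 = [F_{673^19}:F_673] dividing [F_{673^18}:F_673] = 18, contradiction.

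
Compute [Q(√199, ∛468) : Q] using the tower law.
[Q(√199, ∛468) : Q] = 6

Let L = Q(√199, ∛468). Since Q(√199) ⊂ L and [Q(√199):Q] = 2, the tower law gives 2 | [L:Q]. Likewise Q(∛468) ⊂ L with [Q(∛468):Q] = 3 (because 468 is not a perfect cube), so 3 | [L:Q]. As gcd(2,3) = 1, [L:Q] is divisible by 6. Conversely L is generated over Q by √199 and ∛468, so [L:Q] ≤ 2·3 = 6. Therefore [Q(√199, ∛468) : Q] = 6.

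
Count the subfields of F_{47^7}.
F_{47^7} has 2 subfields

The subfields of F_{p^n} are exactly the fields F_{p^d} for d | n (each is the fixed field of the unique index-d subgroup of Gal(F_{p^n}/F_p) ≅ Z/nZ). The divisors of n = 7 are {1, 7}, giving 2 subfields: F_{47^1}, F_{47^7}.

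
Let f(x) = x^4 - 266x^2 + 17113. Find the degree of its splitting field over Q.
[K : Q] = 4

Solving the quadratic in x^2: x^2 = (266 ± √(266^2 - 4·17113))/2 = (266 ± √2304)/2 = (266 ± 48)/2, giving x^2 = 157 or x^2 = 109. So f(x) = (x^2 - 157)(x^2 - 109) and the roots of f are ±√157, ±√109. Hence the splitting field is K = Q(√157, √109). Since 157 and 109 are distinct squarefree integers > 1, their product 17113 is not a perfect square, so √109 ∉ Q(√157). By the tower law [K:Q] = [Q(√157,√109):Q(√157)] · [Q(√157):Q] = 2 · 2 = 4.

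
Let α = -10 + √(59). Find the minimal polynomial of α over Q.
m_α(x) = x^2 + 20x + 41

From α + 10 = √(59), squaring gives (α + 10)^2 = 59, i.e. α^2 + 20α + 100 = 59, so α^2 + 20α + 41 = 0. The discriminant of x^2 + 20x + 41 is (20)^2 - 4·(41) = 400 - 164 = 236, and 4·(59) is not a perfect square in Q since 59 is squarefree and ≠ 1. Hence x^2 + 20x + 41 is irreducible over Q and is the minimal polynomial of α.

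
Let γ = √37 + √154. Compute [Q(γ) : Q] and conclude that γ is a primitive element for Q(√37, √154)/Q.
[Q(γ) : Q] = 4 (equivalently, Q(γ) = Q(√37, √154))

Obviously Q(γ) ⊆ Q(√37, √154), and [Q(√37, √154):Q] = 4 (since 37, 154 are distinct squarefree integers > 1 with 5698 not a perfect square). To show equality we compute the minimal polynomial of γ. From γ = √37 + √154: γ^2 = 37 + 2√(5698) + 154 = 191 + 2√(5698), so γ^2 - 191 = 2√(5698); squaring, (γ^2 - 191)^2 = 4·5698, i.e. γ^4 - 382γ^2 + 36481 - 22792 = 0, i.e. γ^4 - 382γ^2 + 13689 = 0. So γ is a root of x^4 - 382x^2 + 13689. This polynomial is irreducible over Q: it has no rational root (each ±√37 ± √154 is irrational), and any factorization into two quadratics over Q would force √(5698) ∈ Q (pairing opposite roots) or √37, √154 ∈ Q (other pairings), all impossible. Hence [Q(γ):Q] = 4 = [Q(√37, √154):Q], so Q(γ) = Q(√37, √154).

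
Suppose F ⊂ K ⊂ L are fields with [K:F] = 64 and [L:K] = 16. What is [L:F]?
[L:F] = 1024

The tower law says that for any tower of field extensions F ⊂ K ⊂ L with finite degrees, [L:F] = [L:K] · [K:F]. Here this gives [L:F] = 16 · 64 = 1024.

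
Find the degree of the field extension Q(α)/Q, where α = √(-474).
[Q(α):Q] = 2

[Q(α):Q] equals the degree of the minimal polynomial of α. Here α^2 = -474 and x^2 + 474 is irreducible (d = -474 is squarefree, ≠ 1, hence not a square), so deg(m_α) = 2. Thus [Q(α):Q] = 2.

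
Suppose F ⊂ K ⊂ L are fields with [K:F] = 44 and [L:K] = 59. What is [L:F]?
[L:F] = 2596

The tower law says that for any tower of field extensions F ⊂ K ⊂ L with finite degrees, [L:F] = [L:K] · [K:F]. Here this gives [L:F] = 59 · 44 = 2596.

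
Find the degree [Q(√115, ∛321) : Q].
[Q(√115, ∛321) : Q] = 6

Let L = Q(√115, ∛321). Since Q(√115) ⊂ L and [Q(√115):Q] = 2, the tower law gives 2 | [L:Q]. Likewise Q(∛321) ⊂ L with [Q(∛321):Q] = 3 (because 321 is not a perfect cube), so 3 | [L:Q]. As gcd(2,3) = 1, [L:Q] is divisible by 6. Conversely L is generated over Q by √115 and ∛321, so [L:Q] ≤ 2·3 = 6. Therefore [Q(√115, ∛321) : Q] = 6.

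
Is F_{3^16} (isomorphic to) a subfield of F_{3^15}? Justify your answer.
No: F_{3^16} is not a subfield of F_{3^15}

F_{p^m} embeds in F_{p^n} iff m | n. Here 16 ∤ 15 (since 15 = 0·16 + 15 with remainder 15 ≠ 0), so F_{3^16} is not a subfield of F_{3^15}. Equivalently: if it were, the tower law would give 16 = [F_{3^16}:F_3] dividing [F_{3^15}:F_3] = 15, contradiction.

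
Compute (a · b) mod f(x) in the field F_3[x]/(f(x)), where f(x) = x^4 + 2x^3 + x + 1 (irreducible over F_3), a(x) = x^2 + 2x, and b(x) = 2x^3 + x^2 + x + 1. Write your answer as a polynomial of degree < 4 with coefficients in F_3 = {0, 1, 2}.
a · b ≡ x^3 + x^2 + 2x + 2 (mod f(x))

Multiply in F_3[x]: a(x)·b(x) = (x^2 + 2x)·(2x^3 + x^2 + x + 1) = 2x^5 + 2x^4 + 2x. This has degree ≥ 4, so divide by f(x) over F_3: 2x^5 + 2x^4 + 2x = (2x + 1)·(x^4 + 2x^3 + x + 1) + (x^3 + x^2 + 2x + 2). Hence a·b ≡ x^3 + x^2 + 2x + 2 (mod f). (F_3[x]/(f) is a field with 3^4 = 81 elements since f is irreducible of degree 4.)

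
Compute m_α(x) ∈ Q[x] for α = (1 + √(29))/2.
m_α(x) = x^2 - x - 7

From 2α - 1 = √(29), squaring gives (2α - 1)^2 = 29, i.e. 4α^2 - 4α + 1 = 29, so α^2 - α + (1 - 29)/4 = 0. Since 29 ≡ 1 (mod 4), (1 - 29)/4 = -7 ∈ Z. The polynomial x^2 - x - 7 has discriminant 1 - 4·(-7) = 29, which is not a perfect square in Q (d = 29 is squarefree and ≠ 1), so x^2 - x - 7 is irreducible over Q. It is the minimal polynomial of α.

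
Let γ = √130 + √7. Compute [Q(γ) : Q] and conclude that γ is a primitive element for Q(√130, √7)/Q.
[Q(γ) : Q] = 4 (equivalently, Q(γ) = Q(√130, √7))

Obviously Q(γ) ⊆ Q(√130, √7), and [Q(√130, √7):Q] = 4 (since 130, 7 are distinct squarefree integers > 1 with 910 not a perfect square). To show equality we compute the minimal polynomial of γ. From γ = √130 + √7: γ^2 = 130 + 2√(910) + 7 = 137 + 2√(910), so γ^2 - 137 = 2√(910); squaring, (γ^2 - 137)^2 = 4·910, i.e. γ^4 - 274γ^2 + 18769 - 3640 = 0, i.e. γ^4 - 274γ^2 + 15129 = 0. So γ is a root of x^4 - 274x^2 + 15129. This polynomial is irreducible over Q: it has no rational root (each ±√130 ± √7 is irrational), and any factorization into two quadratics over Q would force √(910) ∈ Q (pairing opposite roots) or √130, √7 ∈ Q (other pairings), all impossible. Hence [Q(γ):Q] = 4 = [Q(√130, √7):Q], so Q(γ) = Q(√130, √7).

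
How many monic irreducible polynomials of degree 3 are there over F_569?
There are 61406480 monic irreducible polynomials of degree 3 over F_569

Each element of F_{569^3} that lies in no proper subfield is a root of exactly one monic irreducible of degree 3 over F_569, and each such polynomial has 3 distinct roots in F_{569^3}. By Möbius inversion the count is N_569(3) = (1/3) Σ_{d|3} μ(3/d) · 569^d = (1/3)(μ(3)·569^1 + μ(1)·569^3) = 184219440/3 = 61406480.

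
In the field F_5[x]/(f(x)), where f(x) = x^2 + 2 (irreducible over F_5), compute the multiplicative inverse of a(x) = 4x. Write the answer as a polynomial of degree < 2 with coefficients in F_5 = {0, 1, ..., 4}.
a(x)^(-1) ≡ 3x (mod f(x))

Since f is irreducible over F_5, F_5[x]/(f) is a field and a(x) ≠ 0 has an inverse. Apply the extended Euclidean algorithm to f(x) and a(x) in F_5[x]: f(x) = (4x)·a(x) + (2). The last nonzero remainder is the constant 2 = gcd(f, a) in F_5. Back-substituting through the division chain expresses 2 = s(x)·a(x) + t(x)·f(x) with s(x) ≡ x (mod f), so (x)·a(x) ≡ 2 (mod f). Multiplying by 2^(-1) ≡ 3 in F_5 gives a(x)^(-1) ≡ 3·(x) ≡ 3x (mod f). Check: (4x)·(3x) = 2x^2 ≡ 1 (mod x^2 + 2).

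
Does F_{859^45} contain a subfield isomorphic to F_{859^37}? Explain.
No: F_{859^37} is not a subfield of F_{859^45}

F_{p^m} embeds in F_{p^n} iff m | n. Here 37 ∤ 45 (since 45 = 1·37 + 8 with remainder 8 ≠ 0), so F_{859^37} is not a subfield of F_{859^45}. Equivalently: if it were, the tower law would give 37 = [F_{859^37}:F_859] dividing [F_{859^45}:F_859] = 45, contradiction.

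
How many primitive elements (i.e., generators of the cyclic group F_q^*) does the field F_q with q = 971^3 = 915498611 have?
There are φ(915498610) = 329951232 primitive elements

F_q^* is cyclic of order q - 1 = 915498610. A cyclic group of order m has exactly φ(m) generators. Here m = 915498610 = 2 · 5 · 13 · 79 · 97 · 919, so the number of primitive elements is φ(915498610) = 329951232.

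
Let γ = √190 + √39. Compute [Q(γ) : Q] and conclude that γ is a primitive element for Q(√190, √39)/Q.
[Q(γ) : Q] = 4 (equivalently, Q(γ) = Q(√190, √39))

Obviously Q(γ) ⊆ Q(√190, √39), and [Q(√190, √39):Q] = 4 (since 190, 39 are distinct squarefree integers > 1 with 7410 not a perfect square). To show equality we compute the minimal polynomial of γ. From γ = √190 + √39: γ^2 = 190 + 2√(7410) + 39 = 229 + 2√(7410), so γ^2 - 229 = 2√(7410); squaring, (γ^2 - 229)^2 = 4·7410, i.e. γ^4 - 458γ^2 + 52441 - 29640 = 0, i.e. γ^4 - 458γ^2 + 22801 = 0. So γ is a root of x^4 - 458x^2 + 22801. This polynomial is irreducible over Q: it has no rational root (each ±√190 ± √39 is irrational), and any factorization into two quadratics over Q would force √(7410) ∈ Q (pairing opposite roots) or √190, √39 ∈ Q (other pairings), all impossible. Hence [Q(γ):Q] = 4 = [Q(√190, √39):Q], so Q(γ) = Q(√190, √39).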